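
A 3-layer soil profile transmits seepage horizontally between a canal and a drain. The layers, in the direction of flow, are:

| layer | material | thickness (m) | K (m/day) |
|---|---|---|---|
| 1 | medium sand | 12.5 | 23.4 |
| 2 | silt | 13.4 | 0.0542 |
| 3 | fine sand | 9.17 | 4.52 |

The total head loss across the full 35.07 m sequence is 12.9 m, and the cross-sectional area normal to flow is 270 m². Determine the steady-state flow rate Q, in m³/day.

Flow is perpendicular to layering, so the layers act in series and the equivalent K is the thickness-weighted harmonic mean.
Total thickness L = 12.5 + 13.4 + 9.17 = 35.07 m.
Σ(b_i/K_i) = 12.5/23.4 + 13.4/0.0542 + 9.17/4.52 = 249.8 d.
K_eq = L / Σ(b_i/K_i) = 35.07 / 249.8 = 0.1404 m/day.
Q = K_eq · A · (Δh/L) = 0.1404 × 270 × (12.9/35.07) = 13.94 m³/day.

13.9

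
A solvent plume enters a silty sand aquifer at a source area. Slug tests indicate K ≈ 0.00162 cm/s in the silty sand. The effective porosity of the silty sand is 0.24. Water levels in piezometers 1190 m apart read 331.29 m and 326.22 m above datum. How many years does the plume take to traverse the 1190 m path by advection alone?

131

Convert K: 0.00162 cm/s × 864 = 1.400 m/day.
Hydraulic gradient i = (331.29 − 326.22) / 1190 = 5.07 / 1190 = 0.004261.
Darcy flux q = K · i = 1.400 × 0.004261 = 0.005963 m/day.
Seepage velocity v = q / n_e = 0.005963 / 0.24 = 0.02485 m/day.
Travel time t = L / v = 1190 / 0.02485 = 47893 days = 131.1 years.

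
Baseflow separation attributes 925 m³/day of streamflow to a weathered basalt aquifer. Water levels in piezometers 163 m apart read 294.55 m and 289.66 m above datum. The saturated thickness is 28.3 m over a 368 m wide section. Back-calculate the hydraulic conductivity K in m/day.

Cross-sectional area A = 368 × 28.3 = 10414 m².
Hydraulic gradient i = (294.55 − 289.66) / 163 = 4.89 / 163 = 0.03000.
From Q = K·A·i, K = Q / (A·i) = 925 / (10414 × 0.03000) = 2.961 m/day.

2.96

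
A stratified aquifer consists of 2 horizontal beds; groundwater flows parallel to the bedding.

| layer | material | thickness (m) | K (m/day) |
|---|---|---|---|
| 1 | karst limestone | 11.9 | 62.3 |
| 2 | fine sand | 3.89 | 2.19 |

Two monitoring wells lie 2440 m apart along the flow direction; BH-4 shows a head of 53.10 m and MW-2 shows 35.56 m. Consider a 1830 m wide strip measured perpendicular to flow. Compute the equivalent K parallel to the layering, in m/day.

47.5

Flow is parallel to layering, so each bed carries its own Darcy discharge and the transmissivities add.
Σ(K_i·b_i) = 62.3×11.9 + 2.19×3.89 = 749.9 m²/day.
Total thickness b = 15.79 m, so K_eq = Σ(K_i·b_i)/b = 47.49 m/day.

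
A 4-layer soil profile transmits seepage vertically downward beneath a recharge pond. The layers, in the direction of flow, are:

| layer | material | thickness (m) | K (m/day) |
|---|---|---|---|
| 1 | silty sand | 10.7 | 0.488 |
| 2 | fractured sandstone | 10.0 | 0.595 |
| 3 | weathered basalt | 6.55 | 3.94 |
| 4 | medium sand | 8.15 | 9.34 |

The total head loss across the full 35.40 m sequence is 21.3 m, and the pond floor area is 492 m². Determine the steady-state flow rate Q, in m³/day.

Flow is perpendicular to layering, so the layers act in series and the equivalent K is the thickness-weighted harmonic mean.
Total thickness L = 10.7 + 10.0 + 6.55 + 8.15 = 35.40 m.
Σ(b_i/K_i) = 10.7/0.488 + 10.0/0.595 + 6.55/3.94 + 8.15/9.34 = 41.27 d.
K_eq = L / Σ(b_i/K_i) = 35.40 / 41.27 = 0.8578 m/day.
Q = K_eq · A · (Δh/L) = 0.8578 × 492 × (21.3/35.40) = 253.9 m³/day.

254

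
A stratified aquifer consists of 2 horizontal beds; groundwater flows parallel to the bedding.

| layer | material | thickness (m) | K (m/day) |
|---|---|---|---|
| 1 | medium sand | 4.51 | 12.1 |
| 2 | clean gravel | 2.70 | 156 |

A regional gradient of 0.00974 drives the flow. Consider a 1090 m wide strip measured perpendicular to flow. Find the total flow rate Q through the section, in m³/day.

5050

Flow is parallel to layering, so each bed carries its own Darcy discharge and the transmissivities add.
Σ(K_i·b_i) = 12.1×4.51 + 156×2.70 = 475.8 m²/day.
Hydraulic gradient i = 0.00974.
Q = Σ(K_i·b_i) · W · i = 475.8 × 1090 × 0.009740 = 5051 m³/day.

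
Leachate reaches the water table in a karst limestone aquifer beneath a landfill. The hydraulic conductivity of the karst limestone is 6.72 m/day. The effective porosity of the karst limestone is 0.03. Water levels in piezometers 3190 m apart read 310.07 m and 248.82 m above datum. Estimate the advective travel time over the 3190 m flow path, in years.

Hydraulic gradient i = (310.07 − 248.82) / 3190 = 61.25 / 3190 = 0.01920.
Darcy flux q = K · i = 6.720 × 0.01920 = 0.1290 m/day.
Seepage velocity v = q / n_e = 0.1290 / 0.03 = 4.301 m/day.
Travel time t = L / v = 3190 / 4.301 = 741.7 days = 2.031 years.

2.03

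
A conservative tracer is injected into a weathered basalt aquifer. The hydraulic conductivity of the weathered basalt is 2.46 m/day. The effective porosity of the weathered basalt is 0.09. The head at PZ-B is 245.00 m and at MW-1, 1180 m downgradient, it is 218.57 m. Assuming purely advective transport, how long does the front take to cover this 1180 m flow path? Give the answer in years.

5.28

Hydraulic gradient i = (245.00 − 218.57) / 1180 = 26.43 / 1180 = 0.02240.
Darcy flux q = K · i = 2.460 × 0.02240 = 0.05510 m/day.
Seepage velocity v = q / n_e = 0.05510 / 0.09 = 0.6122 m/day.
Travel time t = L / v = 1180 / 0.6122 = 1927 days = 5.277 years.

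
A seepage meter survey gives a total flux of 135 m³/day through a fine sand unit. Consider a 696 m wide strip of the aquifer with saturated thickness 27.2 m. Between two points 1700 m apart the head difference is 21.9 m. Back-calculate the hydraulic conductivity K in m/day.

0.554

Cross-sectional area A = 696 × 27.2 = 18931 m².
Hydraulic gradient i = Δh / L = 21.9 / 1700 = 0.01288.
From Q = K·A·i, K = Q / (A·i) = 135 / (18931 × 0.01288) = 0.5536 m/day.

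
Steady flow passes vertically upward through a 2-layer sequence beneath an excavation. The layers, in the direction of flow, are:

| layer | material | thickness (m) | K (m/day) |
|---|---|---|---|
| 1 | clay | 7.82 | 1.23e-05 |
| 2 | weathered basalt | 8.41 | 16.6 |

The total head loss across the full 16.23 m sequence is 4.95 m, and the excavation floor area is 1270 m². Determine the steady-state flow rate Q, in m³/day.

0.00989

Flow is perpendicular to layering, so the layers act in series and the equivalent K is the thickness-weighted harmonic mean.
Total thickness L = 7.82 + 8.41 = 16.23 m.
Σ(b_i/K_i) = 7.82/1.23e-05 + 8.41/16.6 = 6.358e+05 d.
K_eq = L / Σ(b_i/K_i) = 16.23 / 6.358e+05 = 2.553e-05 m/day.
Q = K_eq · A · (Δh/L) = 2.553e-05 × 1270 × (4.95/16.23) = 0.009888 m³/day.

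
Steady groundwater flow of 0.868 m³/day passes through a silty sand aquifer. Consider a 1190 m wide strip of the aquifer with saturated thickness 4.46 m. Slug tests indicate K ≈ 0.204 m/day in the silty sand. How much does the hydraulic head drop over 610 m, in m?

0.489

Cross-sectional area A = 1190 × 4.46 = 5307 m².
From Q = K·A·i, i = Q / (K·A) = 0.868 / (0.2040 × 5307) = 0.0008017.
Head loss Δh = i · L = 0.0008017 × 610 = 0.4890 m.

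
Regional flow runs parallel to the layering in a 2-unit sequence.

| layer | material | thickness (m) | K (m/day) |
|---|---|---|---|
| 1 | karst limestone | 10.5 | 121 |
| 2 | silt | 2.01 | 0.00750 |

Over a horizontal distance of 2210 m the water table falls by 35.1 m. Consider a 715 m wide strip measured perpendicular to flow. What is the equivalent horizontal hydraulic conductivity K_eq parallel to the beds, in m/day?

102

Flow is parallel to layering, so each bed carries its own Darcy discharge and the transmissivities add.
Σ(K_i·b_i) = 121×10.5 + 0.00750×2.01 = 1271 m²/day.
Total thickness b = 12.51 m, so K_eq = Σ(K_i·b_i)/b = 101.6 m/day.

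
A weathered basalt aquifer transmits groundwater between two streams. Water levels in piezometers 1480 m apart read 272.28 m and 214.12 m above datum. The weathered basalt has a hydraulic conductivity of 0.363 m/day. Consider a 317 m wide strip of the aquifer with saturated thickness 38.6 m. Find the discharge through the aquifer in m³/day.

175

Cross-sectional area A = 317 × 38.6 = 12236 m².
Hydraulic gradient i = (272.28 − 214.12) / 1480 = 58.16 / 1480 = 0.03930.
Darcy's law: Q = K · A · i = 0.3630 × 12236 × 0.03930 = 174.5 m³/day.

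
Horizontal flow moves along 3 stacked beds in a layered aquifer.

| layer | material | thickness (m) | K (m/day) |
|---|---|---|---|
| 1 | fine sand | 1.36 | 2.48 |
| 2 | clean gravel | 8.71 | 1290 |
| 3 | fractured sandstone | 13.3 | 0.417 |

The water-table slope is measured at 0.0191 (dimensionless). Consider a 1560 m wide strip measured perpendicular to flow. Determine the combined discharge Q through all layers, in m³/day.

335000

Flow is parallel to layering, so each bed carries its own Darcy discharge and the transmissivities add.
Σ(K_i·b_i) = 2.48×1.36 + 1290×8.71 + 0.417×13.3 = 11245 m²/day.
Hydraulic gradient i = 0.0191.
Q = Σ(K_i·b_i) · W · i = 11245 × 1560 × 0.01910 = 3.351e+05 m³/day.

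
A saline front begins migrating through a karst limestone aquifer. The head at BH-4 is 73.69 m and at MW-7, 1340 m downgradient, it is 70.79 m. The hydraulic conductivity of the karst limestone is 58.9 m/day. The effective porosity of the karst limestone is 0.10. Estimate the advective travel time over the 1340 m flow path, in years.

Hydraulic gradient i = (73.69 − 70.79) / 1340 = 2.9 / 1340 = 0.002164.
Darcy flux q = K · i = 58.90 × 0.002164 = 0.1275 m/day.
Seepage velocity v = q / n_e = 0.1275 / 0.10 = 1.275 m/day.
Travel time t = L / v = 1340 / 1.275 = 1051 days = 2.878 years.

2.88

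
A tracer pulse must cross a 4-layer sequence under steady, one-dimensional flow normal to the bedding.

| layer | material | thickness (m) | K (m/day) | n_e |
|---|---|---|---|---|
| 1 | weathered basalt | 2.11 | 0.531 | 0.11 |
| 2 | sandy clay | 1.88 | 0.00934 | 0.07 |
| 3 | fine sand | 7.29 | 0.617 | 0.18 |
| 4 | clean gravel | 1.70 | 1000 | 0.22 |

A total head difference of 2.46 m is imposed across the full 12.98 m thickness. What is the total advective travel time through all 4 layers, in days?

181

With flow normal to the layers, continuity requires the same specific discharge q through every layer.
Σ(b_i/K_i) = 2.11/0.531 + 1.88/0.00934 + 7.29/0.617 + 1.70/1000 = 217.1 d.
q = Δh / Σ(b_i/K_i) = 2.46 / 217.1 = 0.01133 m/day.
In each layer the seepage velocity is v_i = q/n_i, so the layer transit time is t_i = b_i·n_i / q:
  layer 1 (weathered basalt): t_1 = 2.11 × 0.11 / 0.01133 = 20.48 d
  layer 2 (sandy clay): t_2 = 1.88 × 0.07 / 0.01133 = 11.61 d
  layer 3 (fine sand): t_3 = 7.29 × 0.18 / 0.01133 = 115.8 d
  layer 4 (clean gravel): t_4 = 1.70 × 0.22 / 0.01133 = 33.00 d
Total t = Σ t_i = 180.9 days.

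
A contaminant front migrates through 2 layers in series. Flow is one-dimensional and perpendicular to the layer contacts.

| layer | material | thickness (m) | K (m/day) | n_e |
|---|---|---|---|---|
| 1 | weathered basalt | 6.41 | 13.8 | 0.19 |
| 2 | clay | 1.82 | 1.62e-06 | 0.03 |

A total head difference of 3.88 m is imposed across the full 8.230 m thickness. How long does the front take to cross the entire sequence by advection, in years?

With flow normal to the layers, continuity requires the same specific discharge q through every layer.
Σ(b_i/K_i) = 6.41/13.8 + 1.82/1.62e-06 = 1.123e+06 d.
q = Δh / Σ(b_i/K_i) = 3.88 / 1.123e+06 = 3.454e-06 m/day.
In each layer the seepage velocity is v_i = q/n_i, so the layer transit time is t_i = b_i·n_i / q:
  layer 1 (weathered basalt): t_1 = 6.41 × 0.19 / 3.454e-06 = 3.526e+05 d
  layer 2 (clay): t_2 = 1.82 × 0.03 / 3.454e-06 = 15809 d
Total t = Σ t_i = 3.685e+05 days = 1009 years.

1010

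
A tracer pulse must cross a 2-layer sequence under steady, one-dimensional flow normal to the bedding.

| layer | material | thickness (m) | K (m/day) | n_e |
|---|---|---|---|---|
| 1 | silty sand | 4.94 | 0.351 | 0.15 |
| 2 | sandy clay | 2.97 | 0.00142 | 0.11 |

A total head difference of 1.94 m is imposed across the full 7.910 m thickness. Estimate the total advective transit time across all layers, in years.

3.17

With flow normal to the layers, continuity requires the same specific discharge q through every layer.
Σ(b_i/K_i) = 4.94/0.351 + 2.97/0.00142 = 2106 d.
q = Δh / Σ(b_i/K_i) = 1.94 / 2106 = 0.0009213 m/day.
In each layer the seepage velocity is v_i = q/n_i, so the layer transit time is t_i = b_i·n_i / q:
  layer 1 (silty sand): t_1 = 4.94 × 0.15 / 0.0009213 = 804.3 d
  layer 2 (sandy clay): t_2 = 2.97 × 0.11 / 0.0009213 = 354.6 d
Total t = Σ t_i = 1159 days = 3.173 years.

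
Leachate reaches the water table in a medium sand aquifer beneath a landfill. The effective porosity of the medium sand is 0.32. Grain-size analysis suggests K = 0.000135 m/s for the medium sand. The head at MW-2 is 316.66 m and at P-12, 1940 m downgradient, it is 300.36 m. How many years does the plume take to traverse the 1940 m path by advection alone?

Convert K: 0.000135 m/s × 86400 = 11.66 m/day.
Hydraulic gradient i = (316.66 − 300.36) / 1940 = 16.3 / 1940 = 0.008402.
Darcy flux q = K · i = 11.66 × 0.008402 = 0.09800 m/day.
Seepage velocity v = q / n_e = 0.09800 / 0.32 = 0.3063 m/day.
Travel time t = L / v = 1940 / 0.3063 = 6335 days = 17.34 years.

17.3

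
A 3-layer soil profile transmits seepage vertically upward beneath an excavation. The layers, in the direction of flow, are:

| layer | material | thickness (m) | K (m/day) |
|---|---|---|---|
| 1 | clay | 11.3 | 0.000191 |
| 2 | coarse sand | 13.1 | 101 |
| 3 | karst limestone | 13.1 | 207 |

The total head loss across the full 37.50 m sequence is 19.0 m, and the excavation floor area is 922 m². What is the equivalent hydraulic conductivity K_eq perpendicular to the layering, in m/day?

0.000634

Flow is perpendicular to layering, so the layers act in series and the equivalent K is the thickness-weighted harmonic mean.
Total thickness L = 11.3 + 13.1 + 13.1 = 37.50 m.
Σ(b_i/K_i) = 11.3/0.000191 + 13.1/101 + 13.1/207 = 59162 d.
K_eq = L / Σ(b_i/K_i) = 37.50 / 59162 = 0.0006338 m/day.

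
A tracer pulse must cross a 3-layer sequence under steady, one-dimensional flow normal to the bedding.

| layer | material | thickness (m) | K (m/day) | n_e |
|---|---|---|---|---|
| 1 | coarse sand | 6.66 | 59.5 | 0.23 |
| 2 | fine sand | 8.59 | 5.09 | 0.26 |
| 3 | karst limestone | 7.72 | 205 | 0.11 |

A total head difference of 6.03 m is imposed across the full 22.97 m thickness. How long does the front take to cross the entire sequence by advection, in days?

With flow normal to the layers, continuity requires the same specific discharge q through every layer.
Σ(b_i/K_i) = 6.66/59.5 + 8.59/5.09 + 7.72/205 = 1.837 d.
q = Δh / Σ(b_i/K_i) = 6.03 / 1.837 = 3.282 m/day.
In each layer the seepage velocity is v_i = q/n_i, so the layer transit time is t_i = b_i·n_i / q:
  layer 1 (coarse sand): t_1 = 6.66 × 0.23 / 3.282 = 0.4667 d
  layer 2 (fine sand): t_2 = 8.59 × 0.26 / 3.282 = 0.6805 d
  layer 3 (karst limestone): t_3 = 7.72 × 0.11 / 3.282 = 0.2587 d
Total t = Σ t_i = 1.406 days.

1.41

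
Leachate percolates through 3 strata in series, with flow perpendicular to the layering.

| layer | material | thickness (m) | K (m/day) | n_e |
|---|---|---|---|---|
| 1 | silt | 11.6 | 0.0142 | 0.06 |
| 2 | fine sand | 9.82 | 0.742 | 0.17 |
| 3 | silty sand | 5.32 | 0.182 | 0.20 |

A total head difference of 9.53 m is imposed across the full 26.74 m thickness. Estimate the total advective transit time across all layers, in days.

309

With flow normal to the layers, continuity requires the same specific discharge q through every layer.
Σ(b_i/K_i) = 11.6/0.0142 + 9.82/0.742 + 5.32/0.182 = 859.4 d.
q = Δh / Σ(b_i/K_i) = 9.53 / 859.4 = 0.01109 m/day.
In each layer the seepage velocity is v_i = q/n_i, so the layer transit time is t_i = b_i·n_i / q:
  layer 1 (silt): t_1 = 11.6 × 0.06 / 0.01109 = 62.76 d
  layer 2 (fine sand): t_2 = 9.82 × 0.17 / 0.01109 = 150.5 d
  layer 3 (silty sand): t_3 = 5.32 × 0.20 / 0.01109 = 95.95 d
Total t = Σ t_i = 309.2 days.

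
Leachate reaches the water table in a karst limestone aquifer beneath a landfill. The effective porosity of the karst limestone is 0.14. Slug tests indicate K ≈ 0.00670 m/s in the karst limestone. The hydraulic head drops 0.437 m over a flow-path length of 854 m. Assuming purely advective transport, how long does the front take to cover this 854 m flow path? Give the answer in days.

404

Convert K: 0.00670 m/s × 86400 = 578.9 m/day.
Hydraulic gradient i = Δh / L = 0.437 / 854 = 0.0005117.
Darcy flux q = K · i = 578.9 × 0.0005117 = 0.2962 m/day.
Seepage velocity v = q / n_e = 0.2962 / 0.14 = 2.116 m/day.
Travel time t = L / v = 854 / 2.116 = 403.6 days.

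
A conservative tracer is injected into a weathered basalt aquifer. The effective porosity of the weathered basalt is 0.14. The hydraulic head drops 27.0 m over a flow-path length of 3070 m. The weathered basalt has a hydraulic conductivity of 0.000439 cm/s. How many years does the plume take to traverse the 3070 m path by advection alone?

Convert K: 0.000439 cm/s × 864 = 0.3793 m/day.
Hydraulic gradient i = Δh / L = 27.0 / 3070 = 0.008795.
Darcy flux q = K · i = 0.3793 × 0.008795 = 0.003336 m/day.
Seepage velocity v = q / n_e = 0.003336 / 0.14 = 0.02383 m/day.
Travel time t = L / v = 3070 / 0.02383 = 1.288e+05 days = 352.8 years.

353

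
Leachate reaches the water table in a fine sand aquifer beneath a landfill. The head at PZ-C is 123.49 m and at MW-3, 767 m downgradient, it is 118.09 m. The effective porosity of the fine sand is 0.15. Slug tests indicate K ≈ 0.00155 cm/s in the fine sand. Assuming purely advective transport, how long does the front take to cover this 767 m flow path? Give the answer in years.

Convert K: 0.00155 cm/s × 864 = 1.339 m/day.
Hydraulic gradient i = (123.49 − 118.09) / 767 = 5.4 / 767 = 0.007040.
Darcy flux q = K · i = 1.339 × 0.007040 = 0.009429 m/day.
Seepage velocity v = q / n_e = 0.009429 / 0.15 = 0.06286 m/day.
Travel time t = L / v = 767 / 0.06286 = 12202 days = 33.41 years.

33.4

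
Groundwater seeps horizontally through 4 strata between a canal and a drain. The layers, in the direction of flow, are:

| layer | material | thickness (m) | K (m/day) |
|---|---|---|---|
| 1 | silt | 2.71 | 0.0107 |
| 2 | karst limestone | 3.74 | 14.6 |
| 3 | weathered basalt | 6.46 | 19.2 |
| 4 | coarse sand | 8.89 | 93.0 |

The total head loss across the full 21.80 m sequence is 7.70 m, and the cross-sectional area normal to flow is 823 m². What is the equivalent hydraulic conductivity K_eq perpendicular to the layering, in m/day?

Flow is perpendicular to layering, so the layers act in series and the equivalent K is the thickness-weighted harmonic mean.
Total thickness L = 2.71 + 3.74 + 6.46 + 8.89 = 21.80 m.
Σ(b_i/K_i) = 2.71/0.0107 + 3.74/14.6 + 6.46/19.2 + 8.89/93.0 = 254.0 d.
K_eq = L / Σ(b_i/K_i) = 21.80 / 254.0 = 0.08584 m/day.

0.0858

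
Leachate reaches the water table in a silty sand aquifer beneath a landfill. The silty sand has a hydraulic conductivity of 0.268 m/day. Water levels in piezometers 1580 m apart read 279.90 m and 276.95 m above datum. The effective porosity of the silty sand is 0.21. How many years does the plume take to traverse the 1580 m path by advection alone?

Hydraulic gradient i = (279.90 − 276.95) / 1580 = 2.95 / 1580 = 0.001867.
Darcy flux q = K · i = 0.2680 × 0.001867 = 0.0005004 m/day.
Seepage velocity v = q / n_e = 0.0005004 / 0.21 = 0.002383 m/day.
Travel time t = L / v = 1580 / 0.002383 = 6.631e+05 days = 1815 years.

1820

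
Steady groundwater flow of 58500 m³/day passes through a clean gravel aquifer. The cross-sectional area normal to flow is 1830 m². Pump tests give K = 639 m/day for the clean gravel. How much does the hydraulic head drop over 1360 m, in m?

68.0

From Q = K·A·i, i = Q / (K·A) = 58500 / (639.0 × 1830) = 0.05003.
Head loss Δh = i · L = 0.05003 × 1360 = 68.04 m.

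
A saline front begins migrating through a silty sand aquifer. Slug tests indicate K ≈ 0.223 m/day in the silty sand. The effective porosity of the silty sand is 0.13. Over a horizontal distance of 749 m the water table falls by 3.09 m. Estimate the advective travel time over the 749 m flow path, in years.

290

Hydraulic gradient i = Δh / L = 3.09 / 749 = 0.004126.
Darcy flux q = K · i = 0.2230 × 0.004126 = 0.0009200 m/day.
Seepage velocity v = q / n_e = 0.0009200 / 0.13 = 0.007077 m/day.
Travel time t = L / v = 749 / 0.007077 = 1.058e+05 days = 289.8 years.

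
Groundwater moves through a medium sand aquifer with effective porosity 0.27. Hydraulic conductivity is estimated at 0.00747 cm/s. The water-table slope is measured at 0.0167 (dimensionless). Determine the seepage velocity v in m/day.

Convert K: 0.00747 cm/s × 864 = 6.454 m/day.
Hydraulic gradient i = 0.0167.
Darcy flux q = K · i = 6.454 × 0.01670 = 0.1078 m/day.
Seepage velocity v = q / n_e = 0.1078 / 0.27 = 0.3992 m/day.

0.399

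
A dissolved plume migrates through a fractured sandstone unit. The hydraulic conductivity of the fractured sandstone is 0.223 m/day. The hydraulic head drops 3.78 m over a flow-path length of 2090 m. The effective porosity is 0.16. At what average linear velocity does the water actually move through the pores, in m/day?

Hydraulic gradient i = Δh / L = 3.78 / 2090 = 0.001809.
Darcy flux q = K · i = 0.2230 × 0.001809 = 0.0004033 m/day.
Seepage velocity v = q / n_e = 0.0004033 / 0.16 = 0.002521 m/day.

0.00252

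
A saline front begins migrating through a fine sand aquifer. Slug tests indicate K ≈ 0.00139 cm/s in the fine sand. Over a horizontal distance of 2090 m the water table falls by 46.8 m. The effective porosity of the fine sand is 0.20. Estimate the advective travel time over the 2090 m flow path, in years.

Convert K: 0.00139 cm/s × 864 = 1.201 m/day.
Hydraulic gradient i = Δh / L = 46.8 / 2090 = 0.02239.
Darcy flux q = K · i = 1.201 × 0.02239 = 0.02689 m/day.
Seepage velocity v = q / n_e = 0.02689 / 0.20 = 0.1345 m/day.
Travel time t = L / v = 2090 / 0.1345 = 15543 days = 42.56 years.

42.6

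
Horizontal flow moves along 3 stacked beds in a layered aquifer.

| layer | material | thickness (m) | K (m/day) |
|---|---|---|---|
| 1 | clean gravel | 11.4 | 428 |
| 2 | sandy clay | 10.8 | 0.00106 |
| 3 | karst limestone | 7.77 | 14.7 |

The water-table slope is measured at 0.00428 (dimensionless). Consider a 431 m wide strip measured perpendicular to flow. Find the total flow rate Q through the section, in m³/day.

9210

Flow is parallel to layering, so each bed carries its own Darcy discharge and the transmissivities add.
Σ(K_i·b_i) = 428×11.4 + 0.00106×10.8 + 14.7×7.77 = 4993 m²/day.
Hydraulic gradient i = 0.00428.
Q = Σ(K_i·b_i) · W · i = 4993 × 431 × 0.004280 = 9211 m³/day.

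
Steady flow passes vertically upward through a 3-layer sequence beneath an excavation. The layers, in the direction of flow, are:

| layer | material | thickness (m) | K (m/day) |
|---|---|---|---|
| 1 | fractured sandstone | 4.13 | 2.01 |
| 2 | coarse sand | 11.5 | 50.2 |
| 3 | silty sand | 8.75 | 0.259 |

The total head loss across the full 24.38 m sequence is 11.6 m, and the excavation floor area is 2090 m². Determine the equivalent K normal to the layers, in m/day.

0.676

Flow is perpendicular to layering, so the layers act in series and the equivalent K is the thickness-weighted harmonic mean.
Total thickness L = 4.13 + 11.5 + 8.75 = 24.38 m.
Σ(b_i/K_i) = 4.13/2.01 + 11.5/50.2 + 8.75/0.259 = 36.07 d.
K_eq = L / Σ(b_i/K_i) = 24.38 / 36.07 = 0.6760 m/day.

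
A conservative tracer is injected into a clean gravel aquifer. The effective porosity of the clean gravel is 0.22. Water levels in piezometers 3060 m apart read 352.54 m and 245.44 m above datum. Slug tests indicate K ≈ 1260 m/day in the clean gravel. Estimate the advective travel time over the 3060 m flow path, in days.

15.3

Hydraulic gradient i = (352.54 − 245.44) / 3060 = 107.1 / 3060 = 0.03500.
Darcy flux q = K · i = 1260 × 0.03500 = 44.10 m/day.
Seepage velocity v = q / n_e = 44.10 / 0.22 = 200.5 m/day.
Travel time t = L / v = 3060 / 200.5 = 15.27 days.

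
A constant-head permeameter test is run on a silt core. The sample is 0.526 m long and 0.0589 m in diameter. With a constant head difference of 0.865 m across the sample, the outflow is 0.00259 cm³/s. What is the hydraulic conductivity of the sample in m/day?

Cross-sectional area A = π·(d/2)² = π × (0.0589/2)² = 0.002725 m².
Convert discharge: 0.00259 cm³/s = 2.590e-09 m³/s.
Darcy's law rearranged: K = Q·L / (A·Δh) = 2.590e-09 × 0.526 / (0.002725 × 0.865) = 5.780e-07 m/s = 0.04994 m/day.

0.0499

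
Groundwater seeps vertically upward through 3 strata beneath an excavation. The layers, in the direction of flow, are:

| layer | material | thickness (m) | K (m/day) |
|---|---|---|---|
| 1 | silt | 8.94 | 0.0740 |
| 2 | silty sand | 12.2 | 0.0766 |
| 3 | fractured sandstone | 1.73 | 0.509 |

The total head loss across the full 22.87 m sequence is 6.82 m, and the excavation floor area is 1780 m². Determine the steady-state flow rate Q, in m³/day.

42.8

Flow is perpendicular to layering, so the layers act in series and the equivalent K is the thickness-weighted harmonic mean.
Total thickness L = 8.94 + 12.2 + 1.73 = 22.87 m.
Σ(b_i/K_i) = 8.94/0.0740 + 12.2/0.0766 + 1.73/0.509 = 283.5 d.
K_eq = L / Σ(b_i/K_i) = 22.87 / 283.5 = 0.08068 m/day.
Q = K_eq · A · (Δh/L) = 0.08068 × 1780 × (6.82/22.87) = 42.82 m³/day.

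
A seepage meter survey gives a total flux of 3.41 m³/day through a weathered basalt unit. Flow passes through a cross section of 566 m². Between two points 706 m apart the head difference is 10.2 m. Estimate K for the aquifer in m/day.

0.417

Hydraulic gradient i = Δh / L = 10.2 / 706 = 0.01445.
From Q = K·A·i, K = Q / (A·i) = 3.41 / (566.0 × 0.01445) = 0.4170 m/day.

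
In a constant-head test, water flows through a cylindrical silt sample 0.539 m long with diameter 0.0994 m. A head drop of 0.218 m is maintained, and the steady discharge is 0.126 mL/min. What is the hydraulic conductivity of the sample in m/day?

0.0578

Cross-sectional area A = π·(d/2)² = π × (0.0994/2)² = 0.007760 m².
Convert discharge: 0.126 mL/min = 2.100e-09 m³/s.
Darcy's law rearranged: K = Q·L / (A·Δh) = 2.100e-09 × 0.539 / (0.007760 × 0.218) = 6.691e-07 m/s = 0.05781 m/day.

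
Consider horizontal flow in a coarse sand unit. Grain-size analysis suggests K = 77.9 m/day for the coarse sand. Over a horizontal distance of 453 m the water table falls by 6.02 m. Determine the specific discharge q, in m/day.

1.04

Hydraulic gradient i = Δh / L = 6.02 / 453 = 0.01329.
Specific discharge q = K · i = 77.90 × 0.01329 = 1.035 m/day.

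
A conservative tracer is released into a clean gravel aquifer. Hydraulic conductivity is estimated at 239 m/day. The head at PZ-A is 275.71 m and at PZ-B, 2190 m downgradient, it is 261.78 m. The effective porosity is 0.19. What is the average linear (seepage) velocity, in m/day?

Hydraulic gradient i = (275.71 − 261.78) / 2190 = 13.93 / 2190 = 0.006361.
Darcy flux q = K · i = 239.0 × 0.006361 = 1.520 m/day.
Seepage velocity v = q / n_e = 1.520 / 0.19 = 8.001 m/day.

8.00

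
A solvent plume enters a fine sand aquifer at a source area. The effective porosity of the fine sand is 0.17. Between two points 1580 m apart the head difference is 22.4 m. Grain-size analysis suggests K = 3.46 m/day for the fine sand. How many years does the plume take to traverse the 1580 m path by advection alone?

15.0

Hydraulic gradient i = Δh / L = 22.4 / 1580 = 0.01418.
Darcy flux q = K · i = 3.460 × 0.01418 = 0.04905 m/day.
Seepage velocity v = q / n_e = 0.04905 / 0.17 = 0.2885 m/day.
Travel time t = L / v = 1580 / 0.2885 = 5476 days = 14.99 years.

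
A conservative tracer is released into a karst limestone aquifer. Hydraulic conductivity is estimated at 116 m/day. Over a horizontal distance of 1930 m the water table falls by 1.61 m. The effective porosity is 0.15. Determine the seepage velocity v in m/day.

0.645

Hydraulic gradient i = Δh / L = 1.61 / 1930 = 0.0008342.
Darcy flux q = K · i = 116.0 × 0.0008342 = 0.09677 m/day.
Seepage velocity v = q / n_e = 0.09677 / 0.15 = 0.6451 m/day.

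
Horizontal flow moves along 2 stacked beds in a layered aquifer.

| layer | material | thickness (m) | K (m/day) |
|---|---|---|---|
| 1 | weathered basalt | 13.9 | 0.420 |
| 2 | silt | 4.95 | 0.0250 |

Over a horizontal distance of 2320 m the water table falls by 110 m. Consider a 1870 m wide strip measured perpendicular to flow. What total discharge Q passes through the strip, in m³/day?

Flow is parallel to layering, so each bed carries its own Darcy discharge and the transmissivities add.
Σ(K_i·b_i) = 0.420×13.9 + 0.0250×4.95 = 5.962 m²/day.
Hydraulic gradient i = Δh / L = 110 / 2320 = 0.04741.
Q = Σ(K_i·b_i) · W · i = 5.962 × 1870 × 0.04741 = 528.6 m³/day.

529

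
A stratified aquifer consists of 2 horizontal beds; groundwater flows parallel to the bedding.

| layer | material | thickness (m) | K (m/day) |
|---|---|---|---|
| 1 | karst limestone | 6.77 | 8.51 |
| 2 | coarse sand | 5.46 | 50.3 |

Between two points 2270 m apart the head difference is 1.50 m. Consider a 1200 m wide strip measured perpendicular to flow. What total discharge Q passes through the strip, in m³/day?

Flow is parallel to layering, so each bed carries its own Darcy discharge and the transmissivities add.
Σ(K_i·b_i) = 8.51×6.77 + 50.3×5.46 = 332.3 m²/day.
Hydraulic gradient i = Δh / L = 1.50 / 2270 = 0.0006608.
Q = Σ(K_i·b_i) · W · i = 332.3 × 1200 × 0.0006608 = 263.5 m³/day.

263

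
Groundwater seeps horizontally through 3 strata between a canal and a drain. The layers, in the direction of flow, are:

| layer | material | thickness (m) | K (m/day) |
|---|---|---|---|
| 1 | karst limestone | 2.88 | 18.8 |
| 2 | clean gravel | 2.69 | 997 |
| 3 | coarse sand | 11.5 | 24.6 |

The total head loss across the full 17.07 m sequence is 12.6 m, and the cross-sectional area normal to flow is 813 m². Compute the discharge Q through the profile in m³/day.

16400

Flow is perpendicular to layering, so the layers act in series and the equivalent K is the thickness-weighted harmonic mean.
Total thickness L = 2.88 + 2.69 + 11.5 = 17.07 m.
Σ(b_i/K_i) = 2.88/18.8 + 2.69/997 + 11.5/24.6 = 0.6234 d.
K_eq = L / Σ(b_i/K_i) = 17.07 / 0.6234 = 27.38 m/day.
Q = K_eq · A · (Δh/L) = 27.38 × 813 × (12.6/17.07) = 16433 m³/day.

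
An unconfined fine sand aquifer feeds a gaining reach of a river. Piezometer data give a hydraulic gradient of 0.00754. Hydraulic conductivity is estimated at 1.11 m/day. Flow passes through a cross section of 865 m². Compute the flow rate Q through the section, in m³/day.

Hydraulic gradient i = 0.00754.
Darcy's law: Q = K · A · i = 1.110 × 865.0 × 0.007540 = 7.240 m³/day.

7.24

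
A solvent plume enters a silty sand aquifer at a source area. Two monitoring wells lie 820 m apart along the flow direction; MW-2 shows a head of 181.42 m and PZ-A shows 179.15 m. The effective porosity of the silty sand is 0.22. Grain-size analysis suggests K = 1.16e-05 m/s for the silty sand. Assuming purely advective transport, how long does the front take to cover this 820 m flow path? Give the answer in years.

178

Convert K: 1.16e-05 m/s × 86400 = 1.002 m/day.
Hydraulic gradient i = (181.42 − 179.15) / 820 = 2.27 / 820 = 0.002768.
Darcy flux q = K · i = 1.002 × 0.002768 = 0.002774 m/day.
Seepage velocity v = q / n_e = 0.002774 / 0.22 = 0.01261 m/day.
Travel time t = L / v = 820 / 0.01261 = 65021 days = 178.0 years.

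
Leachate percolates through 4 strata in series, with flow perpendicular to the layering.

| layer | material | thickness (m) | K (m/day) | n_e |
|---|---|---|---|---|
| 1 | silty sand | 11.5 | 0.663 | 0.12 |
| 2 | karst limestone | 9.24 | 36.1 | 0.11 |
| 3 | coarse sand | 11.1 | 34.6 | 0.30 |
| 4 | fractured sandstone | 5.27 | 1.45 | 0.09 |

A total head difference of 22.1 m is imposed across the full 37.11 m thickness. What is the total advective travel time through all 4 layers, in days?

6.05

With flow normal to the layers, continuity requires the same specific discharge q through every layer.
Σ(b_i/K_i) = 11.5/0.663 + 9.24/36.1 + 11.1/34.6 + 5.27/1.45 = 21.56 d.
q = Δh / Σ(b_i/K_i) = 22.1 / 21.56 = 1.025 m/day.
In each layer the seepage velocity is v_i = q/n_i, so the layer transit time is t_i = b_i·n_i / q:
  layer 1 (silty sand): t_1 = 11.5 × 0.12 / 1.025 = 1.346 d
  layer 2 (karst limestone): t_2 = 9.24 × 0.11 / 1.025 = 0.9914 d
  layer 3 (coarse sand): t_3 = 11.1 × 0.30 / 1.025 = 3.248 d
  layer 4 (fractured sandstone): t_4 = 5.27 × 0.09 / 1.025 = 0.4626 d
Total t = Σ t_i = 6.048 days.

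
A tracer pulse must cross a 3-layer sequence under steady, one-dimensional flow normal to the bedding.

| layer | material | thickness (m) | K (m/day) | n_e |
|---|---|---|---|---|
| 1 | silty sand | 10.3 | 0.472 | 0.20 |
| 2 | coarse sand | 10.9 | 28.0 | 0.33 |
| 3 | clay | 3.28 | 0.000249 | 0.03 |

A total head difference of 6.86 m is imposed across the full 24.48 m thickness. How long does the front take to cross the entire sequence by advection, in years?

30.3

With flow normal to the layers, continuity requires the same specific discharge q through every layer.
Σ(b_i/K_i) = 10.3/0.472 + 10.9/28.0 + 3.28/0.000249 = 13195 d.
q = Δh / Σ(b_i/K_i) = 6.86 / 13195 = 0.0005199 m/day.
In each layer the seepage velocity is v_i = q/n_i, so the layer transit time is t_i = b_i·n_i / q:
  layer 1 (silty sand): t_1 = 10.3 × 0.20 / 0.0005199 = 3962 d
  layer 2 (coarse sand): t_2 = 10.9 × 0.33 / 0.0005199 = 6919 d
  layer 3 (clay): t_3 = 3.28 × 0.03 / 0.0005199 = 189.3 d
Total t = Σ t_i = 11070 days = 30.31 years.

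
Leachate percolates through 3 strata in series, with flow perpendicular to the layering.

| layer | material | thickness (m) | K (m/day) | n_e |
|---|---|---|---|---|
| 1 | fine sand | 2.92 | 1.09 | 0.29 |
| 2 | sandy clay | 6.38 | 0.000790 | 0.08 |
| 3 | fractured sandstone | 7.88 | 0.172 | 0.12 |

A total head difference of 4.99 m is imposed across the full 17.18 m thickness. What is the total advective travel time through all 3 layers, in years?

With flow normal to the layers, continuity requires the same specific discharge q through every layer.
Σ(b_i/K_i) = 2.92/1.09 + 6.38/0.000790 + 7.88/0.172 = 8124 d.
q = Δh / Σ(b_i/K_i) = 4.99 / 8124 = 0.0006142 m/day.
In each layer the seepage velocity is v_i = q/n_i, so the layer transit time is t_i = b_i·n_i / q:
  layer 1 (fine sand): t_1 = 2.92 × 0.29 / 0.0006142 = 1379 d
  layer 2 (sandy clay): t_2 = 6.38 × 0.08 / 0.0006142 = 831.0 d
  layer 3 (fractured sandstone): t_3 = 7.88 × 0.12 / 0.0006142 = 1540 d
Total t = Σ t_i = 3749 days = 10.27 years.

10.3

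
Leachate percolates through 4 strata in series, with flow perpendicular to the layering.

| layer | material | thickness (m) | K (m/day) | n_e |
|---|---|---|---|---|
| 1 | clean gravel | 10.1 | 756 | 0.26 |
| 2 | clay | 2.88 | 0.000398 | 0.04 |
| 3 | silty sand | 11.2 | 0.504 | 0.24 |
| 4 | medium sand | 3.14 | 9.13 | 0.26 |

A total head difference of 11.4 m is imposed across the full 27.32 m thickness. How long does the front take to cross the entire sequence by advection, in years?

10.9

With flow normal to the layers, continuity requires the same specific discharge q through every layer.
Σ(b_i/K_i) = 10.1/756 + 2.88/0.000398 + 11.2/0.504 + 3.14/9.13 = 7259 d.
q = Δh / Σ(b_i/K_i) = 11.4 / 7259 = 0.001571 m/day.
In each layer the seepage velocity is v_i = q/n_i, so the layer transit time is t_i = b_i·n_i / q:
  layer 1 (clean gravel): t_1 = 10.1 × 0.26 / 0.001571 = 1672 d
  layer 2 (clay): t_2 = 2.88 × 0.04 / 0.001571 = 73.35 d
  layer 3 (silty sand): t_3 = 11.2 × 0.24 / 0.001571 = 1712 d
  layer 4 (medium sand): t_4 = 3.14 × 0.26 / 0.001571 = 519.8 d
Total t = Σ t_i = 3977 days = 10.89 years.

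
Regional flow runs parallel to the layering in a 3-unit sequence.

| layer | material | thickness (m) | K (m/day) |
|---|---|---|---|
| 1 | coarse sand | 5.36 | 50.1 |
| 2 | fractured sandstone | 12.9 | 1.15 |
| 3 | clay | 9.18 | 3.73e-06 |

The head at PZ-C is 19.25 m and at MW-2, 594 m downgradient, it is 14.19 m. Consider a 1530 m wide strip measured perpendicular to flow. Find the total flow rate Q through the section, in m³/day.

Flow is parallel to layering, so each bed carries its own Darcy discharge and the transmissivities add.
Σ(K_i·b_i) = 50.1×5.36 + 1.15×12.9 + 3.73e-06×9.18 = 283.4 m²/day.
Hydraulic gradient i = (19.25 − 14.19) / 594 = 5.06 / 594 = 0.008519.
Q = Σ(K_i·b_i) · W · i = 283.4 × 1530 × 0.008519 = 3693 m³/day.

3690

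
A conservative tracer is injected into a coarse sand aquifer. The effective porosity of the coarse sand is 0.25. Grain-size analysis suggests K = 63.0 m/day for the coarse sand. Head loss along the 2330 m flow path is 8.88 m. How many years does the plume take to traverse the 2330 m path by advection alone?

6.64

Hydraulic gradient i = Δh / L = 8.88 / 2330 = 0.003811.
Darcy flux q = K · i = 63.00 × 0.003811 = 0.2401 m/day.
Seepage velocity v = q / n_e = 0.2401 / 0.25 = 0.9604 m/day.
Travel time t = L / v = 2330 / 0.9604 = 2426 days = 6.642 years.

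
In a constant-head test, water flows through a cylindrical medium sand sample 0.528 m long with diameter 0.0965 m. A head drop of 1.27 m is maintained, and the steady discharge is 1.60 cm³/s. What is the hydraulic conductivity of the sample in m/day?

Cross-sectional area A = π·(d/2)² = π × (0.0965/2)² = 0.007314 m².
Convert discharge: 1.60 cm³/s = 1.600e-06 m³/s.
Darcy's law rearranged: K = Q·L / (A·Δh) = 1.600e-06 × 0.528 / (0.007314 × 1.27) = 9.095e-05 m/s = 7.858 m/day.

7.86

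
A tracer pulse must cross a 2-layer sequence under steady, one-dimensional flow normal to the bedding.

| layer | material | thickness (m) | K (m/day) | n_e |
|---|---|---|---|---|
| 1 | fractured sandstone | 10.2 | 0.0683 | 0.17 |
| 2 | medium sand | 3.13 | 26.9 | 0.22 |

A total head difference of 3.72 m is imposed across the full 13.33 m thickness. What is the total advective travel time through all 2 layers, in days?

With flow normal to the layers, continuity requires the same specific discharge q through every layer.
Σ(b_i/K_i) = 10.2/0.0683 + 3.13/26.9 = 149.5 d.
q = Δh / Σ(b_i/K_i) = 3.72 / 149.5 = 0.02489 m/day.
In each layer the seepage velocity is v_i = q/n_i, so the layer transit time is t_i = b_i·n_i / q:
  layer 1 (fractured sandstone): t_1 = 10.2 × 0.17 / 0.02489 = 69.67 d
  layer 2 (medium sand): t_2 = 3.13 × 0.22 / 0.02489 = 27.67 d
Total t = Σ t_i = 97.33 days.

97.3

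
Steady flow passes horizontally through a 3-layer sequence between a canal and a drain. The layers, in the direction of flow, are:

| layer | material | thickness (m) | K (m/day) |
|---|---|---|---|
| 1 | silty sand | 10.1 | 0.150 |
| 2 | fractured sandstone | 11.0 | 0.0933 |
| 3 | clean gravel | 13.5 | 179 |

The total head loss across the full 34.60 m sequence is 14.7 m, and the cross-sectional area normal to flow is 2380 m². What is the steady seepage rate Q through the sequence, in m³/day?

189

Flow is perpendicular to layering, so the layers act in series and the equivalent K is the thickness-weighted harmonic mean.
Total thickness L = 10.1 + 11.0 + 13.5 = 34.60 m.
Σ(b_i/K_i) = 10.1/0.150 + 11.0/0.0933 + 13.5/179 = 185.3 d.
K_eq = L / Σ(b_i/K_i) = 34.60 / 185.3 = 0.1867 m/day.
Q = K_eq · A · (Δh/L) = 0.1867 × 2380 × (14.7/34.60) = 188.8 m³/day.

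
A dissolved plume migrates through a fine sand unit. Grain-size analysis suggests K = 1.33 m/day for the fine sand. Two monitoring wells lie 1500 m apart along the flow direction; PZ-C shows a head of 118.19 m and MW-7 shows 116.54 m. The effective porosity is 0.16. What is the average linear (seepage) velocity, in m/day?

0.00914

Hydraulic gradient i = (118.19 − 116.54) / 1500 = 1.65 / 1500 = 0.001100.
Darcy flux q = K · i = 1.330 × 0.001100 = 0.001463 m/day.
Seepage velocity v = q / n_e = 0.001463 / 0.16 = 0.009144 m/day.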